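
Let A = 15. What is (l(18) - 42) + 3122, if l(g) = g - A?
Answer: 3083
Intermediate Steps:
l(g) = -15 + g (l(g) = g - 1*15 = g - 15 = -15 + g)
(l(18) - 42) + 3122 = ((-15 + 18) - 42) + 3122 = (3 - 42) + 3122 = -39 + 3122 = 3083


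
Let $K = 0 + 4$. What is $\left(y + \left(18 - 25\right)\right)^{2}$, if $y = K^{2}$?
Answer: $81$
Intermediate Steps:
$K = 4$
$y = 16$ ($y = 4^{2} = 16$)
$\left(y + \left(18 - 25\right)\right)^{2} = \left(16 + \left(18 - 25\right)\right)^{2} = \left(16 - 7\right)^{2} = 9^{2} = 81$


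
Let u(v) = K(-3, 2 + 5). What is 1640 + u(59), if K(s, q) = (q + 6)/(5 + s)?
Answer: 3293/2 ≈ 1646.5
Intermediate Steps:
K(s, q) = (6 + q)/(5 + s)
u(v) = 13/2 (u(v) = (6 + (2 + 5))/(5 - 3) = (6 + 7)/2 = (1/2)*13 = 13/2)
1640 + u(59) = 1640 + 13/2 = 3293/2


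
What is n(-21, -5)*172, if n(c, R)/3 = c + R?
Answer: -13416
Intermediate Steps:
n(c, R) = 3*R + 3*c (n(c, R) = 3*(c + R) = 3*(R + c) = 3*R + 3*c)
n(-21, -5)*172 = (3*(-5) + 3*(-21))*172 = (-15 - 63)*172 = -78*172 = -13416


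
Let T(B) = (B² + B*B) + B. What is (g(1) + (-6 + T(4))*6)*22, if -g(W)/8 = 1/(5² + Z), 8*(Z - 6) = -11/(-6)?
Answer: 5927592/1499 ≈ 3954.4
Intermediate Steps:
Z = 299/48 (Z = 6 + (-11/(-6))/8 = 6 + (-11*(-⅙))/8 = 6 + (⅛)*(11/6) = 6 + 11/48 = 299/48 ≈ 6.2292)
T(B) = B + 2*B² (T(B) = (B² + B²) + B = 2*B² + B = B + 2*B²)
g(W) = -384/1499 (g(W) = -8/(5² + 299/48) = -8/(25 + 299/48) = -8/1499/48 = -8*48/1499 = -384/1499)
(g(1) + (-6 + T(4))*6)*22 = (-384/1499 + (-6 + 4*(1 + 2*4))*6)*22 = (-384/1499 + (-6 + 4*(1 + 8))*6)*22 = (-384/1499 + (-6 + 4*9)*6)*22 = (-384/1499 + (-6 + 36)*6)*22 = (-384/1499 + 30*6)*22 = (-384/1499 + 180)*22 = (269436/1499)*22 = 5927592/1499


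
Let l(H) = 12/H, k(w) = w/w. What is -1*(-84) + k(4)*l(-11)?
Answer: 912/11 ≈ 82.909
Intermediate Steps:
k(w) = 1
-1*(-84) + k(4)*l(-11) = -1*(-84) + 1*(12/(-11)) = 84 + 1*(12*(-1/11)) = 84 + 1*(-12/11) = 84 - 12/11 = 912/11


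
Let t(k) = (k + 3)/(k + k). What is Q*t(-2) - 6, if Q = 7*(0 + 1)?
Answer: -31/4 ≈ -7.7500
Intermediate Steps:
Q = 7 (Q = 7*1 = 7)
t(k) = (3 + k)/(2*k) (t(k) = (3 + k)/((2*k)) = (3 + k)*(1/(2*k)) = (3 + k)/(2*k))
Q*t(-2) - 6 = 7*((½)*(3 - 2)/(-2)) - 6 = 7*((½)*(-½)*1) - 6 = 7*(-¼) - 6 = -7/4 - 6 = -31/4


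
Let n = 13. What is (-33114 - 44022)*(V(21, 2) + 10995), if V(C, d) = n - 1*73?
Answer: -843482160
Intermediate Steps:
V(C, d) = -60 (V(C, d) = 13 - 1*73 = 13 - 73 = -60)
(-33114 - 44022)*(V(21, 2) + 10995) = (-33114 - 44022)*(-60 + 10995) = -77136*10935 = -843482160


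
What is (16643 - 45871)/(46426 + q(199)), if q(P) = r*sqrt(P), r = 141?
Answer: -1356939128/2151417157 + 4121148*sqrt(199)/2151417157 ≈ -0.60370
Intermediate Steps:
q(P) = 141*sqrt(P)
(16643 - 45871)/(46426 + q(199)) = (16643 - 45871)/(46426 + 141*sqrt(199)) = -29228/(46426 + 141*sqrt(199))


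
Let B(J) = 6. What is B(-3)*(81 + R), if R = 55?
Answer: 816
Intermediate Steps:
B(-3)*(81 + R) = 6*(81 + 55) = 6*136 = 816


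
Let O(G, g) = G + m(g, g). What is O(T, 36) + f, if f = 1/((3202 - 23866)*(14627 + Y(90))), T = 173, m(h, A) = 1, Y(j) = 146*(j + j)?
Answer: 147082591151/845302248 ≈ 174.00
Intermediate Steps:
Y(j) = 292*j (Y(j) = 146*(2*j) = 292*j)
O(G, g) = 1 + G (O(G, g) = G + 1 = 1 + G)
f = -1/845302248 (f = 1/((3202 - 23866)*(14627 + 292*90)) = 1/(-20664*(14627 + 26280)) = 1/(-20664*40907) = 1/(-845302248) = -1/845302248 ≈ -1.1830e-9)
O(T, 36) + f = (1 + 173) - 1/845302248 = 174 - 1/845302248 = 147082591151/845302248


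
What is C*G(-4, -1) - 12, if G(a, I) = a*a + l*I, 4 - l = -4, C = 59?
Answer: 460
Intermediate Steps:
l = 8 (l = 4 - 1*(-4) = 4 + 4 = 8)
G(a, I) = a² + 8*I (G(a, I) = a*a + 8*I = a² + 8*I)
C*G(-4, -1) - 12 = 59*((-4)² + 8*(-1)) - 12 = 59*(16 - 8) - 12 = 59*8 - 12 = 472 - 12 = 460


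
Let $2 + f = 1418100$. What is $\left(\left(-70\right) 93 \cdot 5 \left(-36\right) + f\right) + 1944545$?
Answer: $4534443$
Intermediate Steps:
$f = 1418098$ ($f = -2 + 1418100 = 1418098$)
$\left(\left(-70\right) 93 \cdot 5 \left(-36\right) + f\right) + 1944545 = \left(\left(-70\right) 93 \cdot 5 \left(-36\right) + 1418098\right) + 1944545 = \left(\left(-6510\right) \left(-180\right) + 1418098\right) + 1944545 = \left(1171800 + 1418098\right) + 1944545 = 2589898 + 1944545 = 4534443$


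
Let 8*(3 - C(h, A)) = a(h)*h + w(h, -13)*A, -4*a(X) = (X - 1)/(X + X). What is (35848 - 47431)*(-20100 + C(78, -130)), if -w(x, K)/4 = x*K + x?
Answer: -30204166707/64 ≈ -4.7194e+8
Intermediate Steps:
w(x, K) = -4*x - 4*K*x (w(x, K) = -4*(x*K + x) = -4*(K*x + x) = -4*(x + K*x) = -4*x - 4*K*x)
a(X) = -(-1 + X)/(8*X) (a(X) = -(X - 1)/(4*(X + X)) = -(-1 + X)/(4*(2*X)) = -(-1 + X)*1/(2*X)/4 = -(-1 + X)/(8*X))
C(h, A) = 191/64 + h/64 - 6*A*h (C(h, A) = 3 - (((1 - h)/(8*h))*h + (-4*h*(1 - 13))*A)/8 = 3 - ((⅛ - h/8) + (-4*h*(-12))*A)/8 = 3 - ((⅛ - h/8) + (48*h)*A)/8 = 3 - ((⅛ - h/8) + 48*A*h)/8 = 3 - (⅛ - h/8 + 48*A*h)/8 = 3 + (-1/64 + h/64 - 6*A*h) = 191/64 + h/64 - 6*A*h)
(35848 - 47431)*(-20100 + C(78, -130)) = (35848 - 47431)*(-20100 + (191/64 + (1/64)*78 - 6*(-130)*78)) = -11583*(-20100 + (191/64 + 39/32 + 60840)) = -11583*(-20100 + 3894029/64) = -11583*2607629/64 = -30204166707/64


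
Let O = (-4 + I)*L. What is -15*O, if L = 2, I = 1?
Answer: 90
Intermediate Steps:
O = -6 (O = (-4 + 1)*2 = -3*2 = -6)
-15*O = -15*(-6) = 90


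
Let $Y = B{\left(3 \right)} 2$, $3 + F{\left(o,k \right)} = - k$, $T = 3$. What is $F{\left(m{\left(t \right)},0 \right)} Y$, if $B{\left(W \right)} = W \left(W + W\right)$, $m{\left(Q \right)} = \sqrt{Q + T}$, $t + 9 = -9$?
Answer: $-108$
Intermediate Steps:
$t = -18$ ($t = -9 - 9 = -18$)
$m{\left(Q \right)} = \sqrt{3 + Q}$ ($m{\left(Q \right)} = \sqrt{Q + 3} = \sqrt{3 + Q}$)
$B{\left(W \right)} = 2 W^{2}$ ($B{\left(W \right)} = W 2 W = 2 W^{2}$)
$F{\left(o,k \right)} = -3 - k$
$Y = 36$ ($Y = 2 \cdot 3^{2} \cdot 2 = 2 \cdot 9 \cdot 2 = 18 \cdot 2 = 36$)
$F{\left(m{\left(t \right)},0 \right)} Y = \left(-3 - 0\right) 36 = \left(-3 + 0\right) 36 = \left(-3\right) 36 = -108$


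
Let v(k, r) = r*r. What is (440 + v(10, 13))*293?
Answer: 178437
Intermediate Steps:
v(k, r) = r²
(440 + v(10, 13))*293 = (440 + 13²)*293 = (440 + 169)*293 = 609*293 = 178437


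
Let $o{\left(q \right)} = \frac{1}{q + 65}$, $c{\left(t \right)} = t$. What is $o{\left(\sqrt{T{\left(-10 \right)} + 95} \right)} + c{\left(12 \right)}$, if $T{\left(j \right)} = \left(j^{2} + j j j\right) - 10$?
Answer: $\frac{12109}{1008} - \frac{i \sqrt{815}}{5040} \approx 12.013 - 0.0056643 i$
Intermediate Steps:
$T{\left(j \right)} = -10 + j^{2} + j^{3}$ ($T{\left(j \right)} = \left(j^{2} + j^{2} j\right) - 10 = \left(j^{2} + j^{3}\right) - 10 = -10 + j^{2} + j^{3}$)
$o{\left(q \right)} = \frac{1}{65 + q}$
$o{\left(\sqrt{T{\left(-10 \right)} + 95} \right)} + c{\left(12 \right)} = \frac{1}{65 + \sqrt{\left(-10 + \left(-10\right)^{2} + \left(-10\right)^{3}\right) + 95}} + 12 = \frac{1}{65 + \sqrt{\left(-10 + 100 - 1000\right) + 95}} + 12 = \frac{1}{65 + \sqrt{-910 + 95}} + 12 = \frac{1}{65 + \sqrt{-815}} + 12 = \frac{1}{65 + i \sqrt{815}} + 12 = 12 + \frac{1}{65 + i \sqrt{815}}$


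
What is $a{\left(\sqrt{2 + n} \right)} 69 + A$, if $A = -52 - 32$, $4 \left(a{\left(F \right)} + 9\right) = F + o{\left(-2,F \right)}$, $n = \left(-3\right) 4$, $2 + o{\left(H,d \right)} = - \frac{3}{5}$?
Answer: $- \frac{14997}{20} + \frac{69 i \sqrt{10}}{4} \approx -749.85 + 54.549 i$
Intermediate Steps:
$o{\left(H,d \right)} = - \frac{13}{5}$ ($o{\left(H,d \right)} = -2 - \frac{3}{5} = - \frac{13}{5}$)
$n = -12$
$a{\left(F \right)} = - \frac{193}{20} + \frac{F}{4}$ ($a{\left(F \right)} = -9 + \frac{F - \frac{13}{5}}{4} = -9 + \frac{- \frac{13}{5} + F}{4} = -9 + \left(- \frac{13}{20} + \frac{F}{4}\right) = - \frac{193}{20} + \frac{F}{4}$)
$A = -84$ ($A = -52 - 32 = -84$)
$a{\left(\sqrt{2 + n} \right)} 69 + A = \left(- \frac{193}{20} + \frac{\sqrt{2 - 12}}{4}\right) 69 - 84 = \left(- \frac{193}{20} + \frac{\sqrt{-10}}{4}\right) 69 - 84 = \left(- \frac{193}{20} + \frac{i \sqrt{10}}{4}\right) 69 - 84 = \left(- \frac{13317}{20} + \frac{69 i \sqrt{10}}{4}\right) - 84 = - \frac{14997}{20} + \frac{69 i \sqrt{10}}{4}$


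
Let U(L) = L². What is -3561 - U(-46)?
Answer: -5677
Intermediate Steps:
-3561 - U(-46) = -3561 - 1*(-46)² = -3561 - 1*2116 = -3561 - 2116 = -5677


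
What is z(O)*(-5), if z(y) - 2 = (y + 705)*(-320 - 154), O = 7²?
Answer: 1786970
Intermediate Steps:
O = 49
z(y) = -334168 - 474*y (z(y) = 2 + (y + 705)*(-320 - 154) = 2 + (705 + y)*(-474) = 2 + (-334170 - 474*y) = -334168 - 474*y)
z(O)*(-5) = (-334168 - 474*49)*(-5) = (-334168 - 23226)*(-5) = -357394*(-5) = 1786970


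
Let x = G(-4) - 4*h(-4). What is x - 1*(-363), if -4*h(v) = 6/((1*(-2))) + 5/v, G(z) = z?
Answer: 1419/4 ≈ 354.75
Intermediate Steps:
h(v) = ¾ - 5/(4*v) (h(v) = -(6/((1*(-2))) + 5/v)/4 = -(6/(-2) + 5/v)/4 = -(6*(-½) + 5/v)/4 = -(-3 + 5/v)/4 = ¾ - 5/(4*v))
x = -33/4 (x = -4 - (-5 + 3*(-4))/(-4) = -4 - (-1)*(-5 - 12)/4 = -4 - (-1)*(-17)/4 = -4 - 4*17/16 = -4 - 17/4 = -33/4 ≈ -8.2500)
x - 1*(-363) = -33/4 - 1*(-363) = -33/4 + 363 = 1419/4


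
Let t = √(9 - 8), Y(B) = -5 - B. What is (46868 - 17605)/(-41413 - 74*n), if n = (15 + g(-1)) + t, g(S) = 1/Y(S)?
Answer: -58526/85157 ≈ -0.68727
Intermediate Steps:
t = 1 (t = √1 = 1)
g(S) = 1/(-5 - S)
n = 63/4 (n = (15 - 1/(5 - 1)) + 1 = (15 - 1/4) + 1 = (15 - 1*¼) + 1 = (15 - ¼) + 1 = 59/4 + 1 = 63/4 ≈ 15.750)
(46868 - 17605)/(-41413 - 74*n) = (46868 - 17605)/(-41413 - 74*63/4) = 29263/(-41413 - 2331/2) = 29263/(-85157/2) = 29263*(-2/85157) = -58526/85157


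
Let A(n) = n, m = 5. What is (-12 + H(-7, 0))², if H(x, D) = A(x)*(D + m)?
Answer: 2209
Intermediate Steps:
H(x, D) = x*(5 + D) (H(x, D) = x*(D + 5) = x*(5 + D))
(-12 + H(-7, 0))² = (-12 - 7*(5 + 0))² = (-12 - 7*5)² = (-12 - 35)² = (-47)² = 2209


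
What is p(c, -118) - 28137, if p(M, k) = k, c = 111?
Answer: -28255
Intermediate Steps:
p(c, -118) - 28137 = -118 - 28137 = -28255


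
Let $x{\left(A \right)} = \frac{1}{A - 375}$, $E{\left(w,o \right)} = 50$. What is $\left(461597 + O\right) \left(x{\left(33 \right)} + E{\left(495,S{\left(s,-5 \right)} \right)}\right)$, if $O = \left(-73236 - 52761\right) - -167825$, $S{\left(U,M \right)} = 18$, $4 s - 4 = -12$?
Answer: $\frac{8608064075}{342} \approx 2.517 \cdot 10^{7}$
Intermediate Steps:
$s = -2$ ($s = 1 + \frac{1}{4} \left(-12\right) = 1 - 3 = -2$)
$x{\left(A \right)} = \frac{1}{-375 + A}$
$O = 41828$ ($O = \left(-73236 - 52761\right) + 167825 = -125997 + 167825 = 41828$)
$\left(461597 + O\right) \left(x{\left(33 \right)} + E{\left(495,S{\left(s,-5 \right)} \right)}\right) = \left(461597 + 41828\right) \left(\frac{1}{-375 + 33} + 50\right) = 503425 \left(\frac{1}{-342} + 50\right) = 503425 \left(- \frac{1}{342} + 50\right) = 503425 \cdot \frac{17099}{342} = \frac{8608064075}{342}$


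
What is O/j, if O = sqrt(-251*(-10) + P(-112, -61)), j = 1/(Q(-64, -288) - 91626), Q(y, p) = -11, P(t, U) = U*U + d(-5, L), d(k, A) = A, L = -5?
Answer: -91637*sqrt(6226) ≈ -7.2306e+6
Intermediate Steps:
P(t, U) = -5 + U**2 (P(t, U) = U*U - 5 = U**2 - 5 = -5 + U**2)
j = -1/91637 (j = 1/(-11 - 91626) = 1/(-91637) = -1/91637 ≈ -1.0913e-5)
O = sqrt(6226) (O = sqrt(-251*(-10) + (-5 + (-61)**2)) = sqrt(2510 + (-5 + 3721)) = sqrt(2510 + 3716) = sqrt(6226) ≈ 78.905)
O/j = sqrt(6226)/(-1/91637) = sqrt(6226)*(-91637) = -91637*sqrt(6226)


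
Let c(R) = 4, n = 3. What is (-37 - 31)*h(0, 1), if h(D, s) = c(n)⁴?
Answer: -17408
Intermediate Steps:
h(D, s) = 256 (h(D, s) = 4⁴ = 256)
(-37 - 31)*h(0, 1) = (-37 - 31)*256 = -68*256 = -17408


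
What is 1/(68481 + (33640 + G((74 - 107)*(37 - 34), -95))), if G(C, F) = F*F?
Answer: 1/111146 ≈ 8.9972e-6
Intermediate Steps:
G(C, F) = F²
1/(68481 + (33640 + G((74 - 107)*(37 - 34), -95))) = 1/(68481 + (33640 + (-95)²)) = 1/(68481 + (33640 + 9025)) = 1/(68481 + 42665) = 1/111146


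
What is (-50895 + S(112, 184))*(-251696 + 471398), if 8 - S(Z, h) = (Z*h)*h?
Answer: -844261837818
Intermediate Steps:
S(Z, h) = 8 - Z*h² (S(Z, h) = 8 - Z*h*h = 8 - Z*h²)
(-50895 + S(112, 184))*(-251696 + 471398) = (-50895 + (8 - 1*112*184²))*(-251696 + 471398) = (-50895 + (8 - 1*112*33856))*219702 = (-50895 + (8 - 3791872))*219702 = (-50895 - 3791864)*219702 = -3842759*219702 = -844261837818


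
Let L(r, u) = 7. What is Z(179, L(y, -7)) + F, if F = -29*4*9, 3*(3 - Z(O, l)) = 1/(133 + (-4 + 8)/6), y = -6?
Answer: -417442/401 ≈ -1041.0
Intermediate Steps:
Z(O, l) = 1202/401 (Z(O, l) = 3 - 1/(3*(133 + (-4 + 8)/6)) = 3 - 1/(3*(133 + (1/6)*4)) = 3 - 1/(3*(133 + 2/3)) = 3 - 1/(3*401/3) = 3 - 1/3*3/401 = 3 - 1/401 = 1202/401)
F = -1044 (F = -116*9 = -1044)
Z(179, L(y, -7)) + F = 1202/401 - 1044 = -417442/401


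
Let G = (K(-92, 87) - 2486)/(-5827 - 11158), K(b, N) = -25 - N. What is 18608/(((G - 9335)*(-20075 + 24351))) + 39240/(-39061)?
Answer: -6653971721797540/6620546191458793 ≈ -1.0050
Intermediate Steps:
G = 2598/16985 (G = ((-25 - 1*87) - 2486)/(-5827 - 11158) = ((-25 - 87) - 2486)/(-16985) = (-112 - 2486)*(-1/16985) = -2598*(-1/16985) = 2598/16985 ≈ 0.15296)
18608/(((G - 9335)*(-20075 + 24351))) + 39240/(-39061) = 18608/(((2598/16985 - 9335)*(-20075 + 24351))) + 39240/(-39061) = 18608/((-158552377/16985*4276)) + 39240*(-1/39061) = 18608/(-677969964052/16985) - 39240/39061 = 18608*(-16985/677969964052) - 39240/39061 = -79014220/169492491013 - 39240/39061 = -6653971721797540/6620546191458793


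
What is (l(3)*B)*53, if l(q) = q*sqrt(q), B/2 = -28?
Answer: -8904*sqrt(3) ≈ -15422.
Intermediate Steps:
B = -56 (B = 2*(-28) = -56)
l(q) = q**(3/2)
(l(3)*B)*53 = (3**(3/2)*(-56))*53 = ((3*sqrt(3))*(-56))*53 = -168*sqrt(3)*53 = -8904*sqrt(3)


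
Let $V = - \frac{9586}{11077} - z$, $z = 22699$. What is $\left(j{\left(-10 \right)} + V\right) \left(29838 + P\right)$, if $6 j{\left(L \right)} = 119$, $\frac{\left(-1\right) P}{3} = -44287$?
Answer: $- \frac{81748670661803}{22154} \approx -3.69 \cdot 10^{9}$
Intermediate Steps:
$P = 132861$ ($P = \left(-3\right) \left(-44287\right) = 132861$)
$j{\left(L \right)} = \frac{119}{6}$ ($j{\left(L \right)} = \frac{1}{6} \cdot 119 = \frac{119}{6}$)
$V = - \frac{251446409}{11077}$ ($V = - \frac{9586}{11077} - 22699 = - \frac{251446409}{11077} \approx -22700.0$)
$\left(j{\left(-10 \right)} + V\right) \left(29838 + P\right) = \left(\frac{119}{6} - \frac{251446409}{11077}\right) \left(29838 + 132861\right) = \left(- \frac{1507360291}{66462}\right) 162699 = - \frac{81748670661803}{22154}$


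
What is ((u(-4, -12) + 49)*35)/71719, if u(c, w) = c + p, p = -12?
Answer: 1155/71719 ≈ 0.016105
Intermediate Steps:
u(c, w) = -12 + c (u(c, w) = c - 12 = -12 + c)
((u(-4, -12) + 49)*35)/71719 = (((-12 - 4) + 49)*35)/71719 = ((-16 + 49)*35)*(1/71719) = (33*35)*(1/71719) = 1155*(1/71719) = 1155/71719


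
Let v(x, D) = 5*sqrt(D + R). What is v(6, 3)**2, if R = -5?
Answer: -50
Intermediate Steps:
v(x, D) = 5*sqrt(-5 + D) (v(x, D) = 5*sqrt(D - 5) = 5*sqrt(-5 + D))
v(6, 3)**2 = (5*sqrt(-5 + 3))**2 = (5*sqrt(-2))**2 = (5*(I*sqrt(2)))**2 = (5*I*sqrt(2))**2 = -50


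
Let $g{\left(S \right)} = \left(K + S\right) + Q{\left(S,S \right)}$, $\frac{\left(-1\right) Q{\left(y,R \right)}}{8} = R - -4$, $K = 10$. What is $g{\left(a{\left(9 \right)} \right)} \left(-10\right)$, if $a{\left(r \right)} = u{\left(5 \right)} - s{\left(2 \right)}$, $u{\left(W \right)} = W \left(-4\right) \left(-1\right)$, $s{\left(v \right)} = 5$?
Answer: $1270$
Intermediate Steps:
$u{\left(W \right)} = 4 W$ ($u{\left(W \right)} = - 4 W \left(-1\right) = 4 W$)
$a{\left(r \right)} = 15$ ($a{\left(r \right)} = 4 \cdot 5 - 5 = 20 - 5 = 15$)
$Q{\left(y,R \right)} = -32 - 8 R$ ($Q{\left(y,R \right)} = - 8 \left(R - -4\right) = - 8 \left(R + 4\right) = - 8 \left(4 + R\right) = -32 - 8 R$)
$g{\left(S \right)} = -22 - 7 S$ ($g{\left(S \right)} = \left(10 + S\right) - \left(32 + 8 S\right) = -22 - 7 S$)
$g{\left(a{\left(9 \right)} \right)} \left(-10\right) = \left(-22 - 105\right) \left(-10\right) = \left(-127\right) \left(-10\right) = 1270$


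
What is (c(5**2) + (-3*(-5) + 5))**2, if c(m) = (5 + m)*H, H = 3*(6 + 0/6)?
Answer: 313600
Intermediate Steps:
H = 18 (H = 3*(6 + 0*(1/6)) = 3*(6 + 0) = 3*6 = 18)
c(m) = 90 + 18*m (c(m) = (5 + m)*18 = 90 + 18*m)
(c(5**2) + (-3*(-5) + 5))**2 = ((90 + 18*5**2) + (-3*(-5) + 5))**2 = ((90 + 18*25) + (15 + 5))**2 = ((90 + 450) + 20)**2 = (540 + 20)**2 = 560**2 = 313600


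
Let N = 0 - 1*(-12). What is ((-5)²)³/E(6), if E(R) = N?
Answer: 15625/12 ≈ 1302.1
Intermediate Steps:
N = 12 (N = 0 + 12 = 12)
E(R) = 12
((-5)²)³/E(6) = ((-5)²)³/12 = 25³*(1/12) = 15625*(1/12) = 15625/12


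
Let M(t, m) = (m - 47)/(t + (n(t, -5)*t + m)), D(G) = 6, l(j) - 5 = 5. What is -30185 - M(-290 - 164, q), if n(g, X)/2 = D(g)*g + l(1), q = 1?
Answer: -74371583869/2463859 ≈ -30185.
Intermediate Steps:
l(j) = 10 (l(j) = 5 + 5 = 10)
n(g, X) = 20 + 12*g (n(g, X) = 2*(6*g + 10) = 2*(10 + 6*g) = 20 + 12*g)
M(t, m) = (-47 + m)/(m + t + t*(20 + 12*t)) (M(t, m) = (m - 47)/(t + ((20 + 12*t)*t + m)) = (-47 + m)/(t + (t*(20 + 12*t) + m)) = (-47 + m)/(t + (m + t*(20 + 12*t))) = (-47 + m)/(m + t + t*(20 + 12*t)))
-30185 - M(-290 - 164, q) = -30185 - (-47 + 1)/(1 + 12*(-290 - 164)**2 + 21*(-290 - 164)) = -30185 - (-46)/(1 + 12*(-454)**2 + 21*(-454)) = -30185 - (-46)/(1 + 12*206116 - 9534) = -30185 - (-46)/(1 + 2473392 - 9534) = -30185 - (-46)/2463859 = -30185 - 1*(-46/2463859) = -30185 + 46/2463859 = -74371583869/2463859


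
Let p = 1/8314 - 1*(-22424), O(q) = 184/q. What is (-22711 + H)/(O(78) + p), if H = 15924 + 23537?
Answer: 5431120500/7271657231 ≈ 0.74689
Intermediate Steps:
H = 39461
p = 186433137/8314 (p = 1/8314 + 22424 = 186433137/8314 ≈ 22424.)
(-22711 + H)/(O(78) + p) = (-22711 + 39461)/(184/78 + 186433137/8314) = 16750/(184*(1/78) + 186433137/8314) = 16750/(92/39 + 186433137/8314) = 16750/(7271657231/324246) = 16750*(324246/7271657231) = 5431120500/7271657231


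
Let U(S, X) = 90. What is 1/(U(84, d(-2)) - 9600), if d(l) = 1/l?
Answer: -1/9510 ≈ -0.00010515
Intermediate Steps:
1/(U(84, d(-2)) - 9600) = 1/(90 - 9600) = 1/(-9510) = -1/9510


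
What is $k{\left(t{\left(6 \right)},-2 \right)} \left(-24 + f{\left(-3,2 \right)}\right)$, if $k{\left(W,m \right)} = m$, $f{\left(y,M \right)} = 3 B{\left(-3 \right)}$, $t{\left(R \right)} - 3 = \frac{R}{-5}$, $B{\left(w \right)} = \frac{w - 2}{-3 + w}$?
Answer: $43$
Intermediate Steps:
$B{\left(w \right)} = \frac{-2 + w}{-3 + w}$
$t{\left(R \right)} = 3 - \frac{R}{5}$ ($t{\left(R \right)} = 3 + \frac{R}{-5} = 3 + R \left(- \frac{1}{5}\right) = 3 - \frac{R}{5}$)
$f{\left(y,M \right)} = \frac{5}{2}$ ($f{\left(y,M \right)} = 3 \frac{-2 - 3}{-3 - 3} = 3 \frac{1}{-6} \left(-5\right) = 3 \left(\left(- \frac{1}{6}\right) \left(-5\right)\right) = 3 \cdot \frac{5}{6} = \frac{5}{2}$)
$k{\left(t{\left(6 \right)},-2 \right)} \left(-24 + f{\left(-3,2 \right)}\right) = - 2 \left(-24 + \frac{5}{2}\right) = \left(-2\right) \left(- \frac{43}{2}\right) = 43$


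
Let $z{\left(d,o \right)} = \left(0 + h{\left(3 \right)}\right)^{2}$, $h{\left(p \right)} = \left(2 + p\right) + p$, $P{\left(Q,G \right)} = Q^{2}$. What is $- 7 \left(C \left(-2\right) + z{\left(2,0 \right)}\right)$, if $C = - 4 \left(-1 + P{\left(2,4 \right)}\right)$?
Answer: $-616$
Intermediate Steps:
$h{\left(p \right)} = 2 + 2 p$
$C = -12$ ($C = - 4 \left(-1 + 2^{2}\right) = - 4 \left(-1 + 4\right) = \left(-4\right) 3 = -12$)
$z{\left(d,o \right)} = 64$ ($z{\left(d,o \right)} = \left(0 + \left(2 + 2 \cdot 3\right)\right)^{2} = \left(0 + \left(2 + 6\right)\right)^{2} = \left(0 + 8\right)^{2} = 8^{2} = 64$)
$- 7 \left(C \left(-2\right) + z{\left(2,0 \right)}\right) = - 7 \left(\left(-12\right) \left(-2\right) + 64\right) = - 7 \left(24 + 64\right) = \left(-7\right) 88 = -616$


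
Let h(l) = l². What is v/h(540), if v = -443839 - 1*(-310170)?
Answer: -133669/291600 ≈ -0.45840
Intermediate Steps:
v = -133669 (v = -443839 + 310170 = -133669)
v/h(540) = -133669/(540²) = -133669/291600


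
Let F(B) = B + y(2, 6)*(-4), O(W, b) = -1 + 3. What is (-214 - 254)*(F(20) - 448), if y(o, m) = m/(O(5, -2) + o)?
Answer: 203112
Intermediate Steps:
O(W, b) = 2
y(o, m) = m/(2 + o)
F(B) = -6 + B (F(B) = B + (6/(2 + 2))*(-4) = B + (6/4)*(-4) = B + (6*(¼))*(-4) = B + (3/2)*(-4) = B - 6 = -6 + B)
(-214 - 254)*(F(20) - 448) = (-214 - 254)*((-6 + 20) - 448) = -468*(14 - 448) = -468*(-434) = 203112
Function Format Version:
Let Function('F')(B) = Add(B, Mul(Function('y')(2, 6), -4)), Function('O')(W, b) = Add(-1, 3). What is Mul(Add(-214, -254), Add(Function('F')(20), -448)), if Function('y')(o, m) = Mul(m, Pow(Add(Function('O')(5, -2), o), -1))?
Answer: 203112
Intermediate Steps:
Function('O')(W, b) = 2
Function('y')(o, m) = Mul(m, Pow(Add(2, o), -1))
Function('F')(B) = Add(-6, B) (Function('F')(B) = Add(B, Mul(Mul(6, Pow(Add(2, 2), -1)), -4)) = Add(B, Mul(Mul(6, Pow(4, -1)), -4)) = Add(B, Mul(Mul(6, Rational(1, 4)), -4)) = Add(B, Mul(Rational(3, 2), -4)) = Add(B, -6) = Add(-6, B))
Mul(Add(-214, -254), Add(Function('F')(20), -448)) = Mul(Add(-214, -254), Add(Add(-6, 20), -448)) = Mul(-468, Add(14, -448)) = Mul(-468, -434) = 203112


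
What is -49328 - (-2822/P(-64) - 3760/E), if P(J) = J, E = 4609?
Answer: -7281671043/147488 ≈ -49371.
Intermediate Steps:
-49328 - (-2822/P(-64) - 3760/E) = -49328 - (-2822/(-64) - 3760/4609) = -49328 - (-2822*(-1/64) - 3760*1/4609) = -49328 - (1411/32 - 3760/4609) = -49328 - 1*6382979/147488 = -49328 - 6382979/147488 = -7281671043/147488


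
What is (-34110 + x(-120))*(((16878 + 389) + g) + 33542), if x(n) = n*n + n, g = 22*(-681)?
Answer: -710449410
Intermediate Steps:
g = -14982
x(n) = n + n² (x(n) = n² + n = n + n²)
(-34110 + x(-120))*(((16878 + 389) + g) + 33542) = (-34110 - 120*(1 - 120))*(((16878 + 389) - 14982) + 33542) = (-34110 - 120*(-119))*((17267 - 14982) + 33542) = (-34110 + 14280)*(2285 + 33542) = -19830*35827 = -710449410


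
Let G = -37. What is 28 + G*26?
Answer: -934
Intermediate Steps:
28 + G*26 = 28 - 37*26 = 28 - 962 = -934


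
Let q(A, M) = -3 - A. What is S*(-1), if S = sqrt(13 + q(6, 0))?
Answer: -2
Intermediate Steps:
S = 2 (S = sqrt(13 + (-3 - 1*6)) = sqrt(13 + (-3 - 6)) = sqrt(13 - 9) = sqrt(4) = 2)
S*(-1) = 2*(-1) = -2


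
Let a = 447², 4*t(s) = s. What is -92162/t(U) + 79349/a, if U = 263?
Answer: -73638319445/52549767 ≈ -1401.3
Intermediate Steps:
t(s) = s/4
a = 199809
-92162/t(U) + 79349/a = -92162/((¼)*263) + 79349/199809 = -92162/263/4 + 79349*(1/199809) = -92162*4/263 + 79349/199809 = -368648/263 + 79349/199809 = -73638319445/52549767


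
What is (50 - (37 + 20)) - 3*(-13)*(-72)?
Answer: -2815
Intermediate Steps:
(50 - (37 + 20)) - 3*(-13)*(-72) = (50 - 1*57) + 39*(-72) = (50 - 57) - 2808 = -7 - 2808 = -2815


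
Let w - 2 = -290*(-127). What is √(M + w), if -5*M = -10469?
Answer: √973145/5 ≈ 197.30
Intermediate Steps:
M = 10469/5 (M = -⅕*(-10469) = 10469/5 ≈ 2093.8)
w = 36832 (w = 2 - 290*(-127) = 2 + 36830 = 36832)
√(M + w) = √(10469/5 + 36832) = √(194629/5) = √973145/5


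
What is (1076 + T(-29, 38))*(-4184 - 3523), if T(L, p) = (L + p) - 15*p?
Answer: -3969105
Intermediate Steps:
T(L, p) = L - 14*p
(1076 + T(-29, 38))*(-4184 - 3523) = (1076 + (-29 - 14*38))*(-4184 - 3523) = (1076 + (-29 - 532))*(-7707) = (1076 - 561)*(-7707) = 515*(-7707) = -3969105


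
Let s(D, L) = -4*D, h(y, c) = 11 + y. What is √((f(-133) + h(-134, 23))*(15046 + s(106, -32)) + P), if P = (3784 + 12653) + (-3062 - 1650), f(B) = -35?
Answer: 37*I*√1679 ≈ 1516.1*I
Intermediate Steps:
P = 11725 (P = 16437 - 4712 = 11725)
√((f(-133) + h(-134, 23))*(15046 + s(106, -32)) + P) = √((-35 + (11 - 134))*(15046 - 4*106) + 11725) = √((-35 - 123)*(15046 - 424) + 11725) = √(-158*14622 + 11725) = √(-2310276 + 11725) = √(-2298551) = 37*I*√1679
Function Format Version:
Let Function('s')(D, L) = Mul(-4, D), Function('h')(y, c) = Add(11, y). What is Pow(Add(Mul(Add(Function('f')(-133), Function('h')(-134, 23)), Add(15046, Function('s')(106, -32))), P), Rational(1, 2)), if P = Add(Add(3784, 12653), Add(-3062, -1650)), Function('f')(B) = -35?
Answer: Mul(37, I, Pow(1679, Rational(1, 2))) ≈ Mul(1516.1, I)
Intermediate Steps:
P = 11725 (P = Add(16437, -4712) = 11725)
Pow(Add(Mul(Add(Function('f')(-133), Function('h')(-134, 23)), Add(15046, Function('s')(106, -32))), P), Rational(1, 2)) = Pow(Add(Mul(Add(-35, Add(11, -134)), Add(15046, Mul(-4, 106))), 11725), Rational(1, 2)) = Pow(Add(Mul(Add(-35, -123), Add(15046, -424)), 11725), Rational(1, 2)) = Pow(Add(Mul(-158, 14622), 11725), Rational(1, 2)) = Pow(Add(-2310276, 11725), Rational(1, 2)) = Pow(-2298551, Rational(1, 2)) = Mul(37, I, Pow(1679, Rational(1, 2)))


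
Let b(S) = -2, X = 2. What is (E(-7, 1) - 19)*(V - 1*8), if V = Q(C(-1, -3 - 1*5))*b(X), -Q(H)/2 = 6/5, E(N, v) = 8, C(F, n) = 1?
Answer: 176/5 ≈ 35.200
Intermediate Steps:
Q(H) = -12/5
V = 24/5 (V = -12/5*(-2) = 24/5 ≈ 4.8000)
(E(-7, 1) - 19)*(V - 1*8) = (8 - 19)*(24/5 - 1*8) = -11*(24/5 - 8) = -11*(-16/5) = 176/5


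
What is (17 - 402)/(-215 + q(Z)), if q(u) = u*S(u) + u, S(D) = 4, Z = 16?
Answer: 77/27 ≈ 2.8519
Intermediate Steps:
q(u) = 5*u (q(u) = u*4 + u = 4*u + u = 5*u)
(17 - 402)/(-215 + q(Z)) = (17 - 402)/(-215 + 5*16) = -385/(-215 + 80) = -385/(-135) = -385*(-1/135) = 77/27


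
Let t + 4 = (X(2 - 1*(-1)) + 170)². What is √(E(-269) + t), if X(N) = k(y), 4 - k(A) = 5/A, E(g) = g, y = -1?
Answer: 38*√22 ≈ 178.24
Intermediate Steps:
k(A) = 4 - 5/A
X(N) = 9 (X(N) = 4 - 5/(-1) = 4 - 5*(-1) = 4 + 5 = 9)
t = 32037 (t = -4 + (9 + 170)² = -4 + 179² = -4 + 32041 = 32037)
√(E(-269) + t) = √(-269 + 32037) = √31768 = 38*√22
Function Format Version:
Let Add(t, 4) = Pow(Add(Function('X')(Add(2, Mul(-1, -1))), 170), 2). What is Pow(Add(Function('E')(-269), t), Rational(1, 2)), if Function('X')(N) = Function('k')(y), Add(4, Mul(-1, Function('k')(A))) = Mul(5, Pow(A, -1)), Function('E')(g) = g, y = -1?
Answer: Mul(38, Pow(22, Rational(1, 2))) ≈ 178.24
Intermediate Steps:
Function('k')(A) = Add(4, Mul(-5, Pow(A, -1))) (Function('k')(A) = Add(4, Mul(-1, Mul(5, Pow(A, -1)))) = Add(4, Mul(-5, Pow(A, -1))))
Function('X')(N) = 9 (Function('X')(N) = Add(4, Mul(-5, Pow(-1, -1))) = Add(4, Mul(-5, -1)) = Add(4, 5) = 9)
t = 32037 (t = Add(-4, Pow(Add(9, 170), 2)) = Add(-4, Pow(179, 2)) = Add(-4, 32041) = 32037)
Pow(Add(Function('E')(-269), t), Rational(1, 2)) = Pow(Add(-269, 32037), Rational(1, 2)) = Pow(31768, Rational(1, 2)) = Mul(38, Pow(22, Rational(1, 2)))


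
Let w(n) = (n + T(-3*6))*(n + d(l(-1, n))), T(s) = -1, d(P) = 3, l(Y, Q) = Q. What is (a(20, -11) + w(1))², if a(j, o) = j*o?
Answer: 48400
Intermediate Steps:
w(n) = (-1 + n)*(3 + n) (w(n) = (n - 1)*(n + 3) = (-1 + n)*(3 + n))
(a(20, -11) + w(1))² = (20*(-11) + (-3 + 1² + 2*1))² = (-220 + (-3 + 1 + 2))² = (-220 + 0)² = (-220)² = 48400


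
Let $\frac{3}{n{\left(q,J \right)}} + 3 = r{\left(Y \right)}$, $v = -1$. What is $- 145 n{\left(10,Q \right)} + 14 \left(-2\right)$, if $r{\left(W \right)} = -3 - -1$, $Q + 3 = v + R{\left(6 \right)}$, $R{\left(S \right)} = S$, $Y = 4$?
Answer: $59$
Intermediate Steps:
$Q = 2$ ($Q = -3 + \left(-1 + 6\right) = -3 + 5 = 2$)
$r{\left(W \right)} = -2$ ($r{\left(W \right)} = -3 + 1 = -2$)
$n{\left(q,J \right)} = - \frac{3}{5}$ ($n{\left(q,J \right)} = \frac{3}{-3 - 2} = \frac{3}{-5} = 3 \left(- \frac{1}{5}\right) = - \frac{3}{5}$)
$- 145 n{\left(10,Q \right)} + 14 \left(-2\right) = \left(-145\right) \left(- \frac{3}{5}\right) + 14 \left(-2\right) = 87 - 28 = 59$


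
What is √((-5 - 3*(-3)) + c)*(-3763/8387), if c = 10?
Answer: -3763*√14/8387 ≈ -1.6788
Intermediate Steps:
√((-5 - 3*(-3)) + c)*(-3763/8387) = √((-5 - 3*(-3)) + 10)*(-3763/8387) = √((-5 + 9) + 10)*(-3763*1/8387) = √(4 + 10)*(-3763/8387) = √14*(-3763/8387) = -3763*√14/8387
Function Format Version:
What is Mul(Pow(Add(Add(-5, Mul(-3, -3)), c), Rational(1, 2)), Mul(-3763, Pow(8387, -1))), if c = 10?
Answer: Mul(Rational(-3763, 8387), Pow(14, Rational(1, 2))) ≈ -1.6788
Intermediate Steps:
Mul(Pow(Add(Add(-5, Mul(-3, -3)), c), Rational(1, 2)), Mul(-3763, Pow(8387, -1))) = Mul(Pow(Add(Add(-5, Mul(-3, -3)), 10), Rational(1, 2)), Mul(-3763, Pow(8387, -1))) = Mul(Pow(Add(Add(-5, 9), 10), Rational(1, 2)), Mul(-3763, Rational(1, 8387))) = Mul(Pow(Add(4, 10), Rational(1, 2)), Rational(-3763, 8387)) = Mul(Pow(14, Rational(1, 2)), Rational(-3763, 8387)) = Mul(Rational(-3763, 8387), Pow(14, Rational(1, 2)))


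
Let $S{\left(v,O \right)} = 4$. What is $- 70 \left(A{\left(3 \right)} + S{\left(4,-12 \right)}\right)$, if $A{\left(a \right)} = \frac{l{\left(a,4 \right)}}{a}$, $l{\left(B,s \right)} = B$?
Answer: $-350$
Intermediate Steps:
$A{\left(a \right)} = 1$ ($A{\left(a \right)} = \frac{a}{a} = 1$)
$- 70 \left(A{\left(3 \right)} + S{\left(4,-12 \right)}\right) = - 70 \left(1 + 4\right) = \left(-70\right) 5 = -350$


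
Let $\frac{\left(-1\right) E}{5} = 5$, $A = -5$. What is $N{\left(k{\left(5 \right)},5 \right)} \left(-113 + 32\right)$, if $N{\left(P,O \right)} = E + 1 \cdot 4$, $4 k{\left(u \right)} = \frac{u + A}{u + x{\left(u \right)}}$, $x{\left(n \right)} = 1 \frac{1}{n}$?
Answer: $1701$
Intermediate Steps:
$x{\left(n \right)} = \frac{1}{n}$
$E = -25$ ($E = \left(-5\right) 5 = -25$)
$k{\left(u \right)} = \frac{-5 + u}{4 \left(u + \frac{1}{u}\right)}$ ($k{\left(u \right)} = \frac{\left(u - 5\right) \frac{1}{u + \frac{1}{u}}}{4} = \frac{\left(-5 + u\right) \frac{1}{u + \frac{1}{u}}}{4} = \frac{\frac{1}{u + \frac{1}{u}} \left(-5 + u\right)}{4} = \frac{-5 + u}{4 \left(u + \frac{1}{u}\right)}$)
$N{\left(P,O \right)} = -21$ ($N{\left(P,O \right)} = -25 + 1 \cdot 4 = -25 + 4 = -21$)
$N{\left(k{\left(5 \right)},5 \right)} \left(-113 + 32\right) = - 21 \left(-113 + 32\right) = \left(-21\right) \left(-81\right) = 1701$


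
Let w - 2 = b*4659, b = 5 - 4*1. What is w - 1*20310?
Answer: -15649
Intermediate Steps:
b = 1 (b = 5 - 4 = 1)
w = 4661 (w = 2 + 1*4659 = 2 + 4659 = 4661)
w - 1*20310 = 4661 - 1*20310 = 4661 - 20310 = -15649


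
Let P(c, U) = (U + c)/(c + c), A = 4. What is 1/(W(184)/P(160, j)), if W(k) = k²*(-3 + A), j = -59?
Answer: 101/10833920 ≈ 9.3226e-6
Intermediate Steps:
P(c, U) = (U + c)/(2*c) (P(c, U) = (U + c)/((2*c)) = (U + c)*(1/(2*c)) = (U + c)/(2*c))
W(k) = k² (W(k) = k²*(-3 + 4) = k²*1 = k²)
1/(W(184)/P(160, j)) = 1/(184²/(((½)*(-59 + 160)/160))) = 1/(33856/(((½)*(1/160)*101))) = 1/(33856/(101/320)) = 1/(33856*(320/101)) = 1/(10833920/101) = 101/10833920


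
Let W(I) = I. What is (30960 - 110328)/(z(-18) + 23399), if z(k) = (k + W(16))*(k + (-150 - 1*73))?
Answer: -79368/23881 ≈ -3.3235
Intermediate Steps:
z(k) = (-223 + k)*(16 + k) (z(k) = (k + 16)*(k + (-150 - 1*73)) = (16 + k)*(k + (-150 - 73)) = (16 + k)*(k - 223) = (16 + k)*(-223 + k) = (-223 + k)*(16 + k))
(30960 - 110328)/(z(-18) + 23399) = (30960 - 110328)/((-3568 + (-18)² - 207*(-18)) + 23399) = -79368/((-3568 + 324 + 3726) + 23399) = -79368/(482 + 23399) = -79368/23881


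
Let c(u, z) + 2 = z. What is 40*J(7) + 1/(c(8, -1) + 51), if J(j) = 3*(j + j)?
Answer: 80641/48 ≈ 1680.0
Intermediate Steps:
c(u, z) = -2 + z
J(j) = 6*j (J(j) = 3*(2*j) = 6*j)
40*J(7) + 1/(c(8, -1) + 51) = 40*(6*7) + 1/((-2 - 1) + 51) = 40*42 + 1/(-3 + 51) = 1680 + 1/48 = 80641/48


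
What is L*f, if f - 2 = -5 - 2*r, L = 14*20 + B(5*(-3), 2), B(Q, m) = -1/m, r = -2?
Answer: 559/2 ≈ 279.50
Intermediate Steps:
L = 559/2 (L = 14*20 - 1/2 = 280 - 1*½ = 280 - ½ = 559/2 ≈ 279.50)
f = 1 (f = 2 + (-5 - 2*(-2)) = 2 + (-5 + 4) = 2 - 1 = 1)
L*f = (559/2)*1 = 559/2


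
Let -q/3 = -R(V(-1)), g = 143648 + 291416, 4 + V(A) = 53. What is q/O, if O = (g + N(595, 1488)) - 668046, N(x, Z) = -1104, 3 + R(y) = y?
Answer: -69/117043 ≈ -0.00058953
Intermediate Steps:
V(A) = 49 (V(A) = -4 + 53 = 49)
g = 435064
R(y) = -3 + y
q = 138 (q = -(-3)*(-3 + 49) = -(-3)*46 = -3*(-46) = 138)
O = -234086 (O = (435064 - 1104) - 668046 = 433960 - 668046 = -234086)
q/O = 138/(-234086) = 138*(-1/234086) = -69/117043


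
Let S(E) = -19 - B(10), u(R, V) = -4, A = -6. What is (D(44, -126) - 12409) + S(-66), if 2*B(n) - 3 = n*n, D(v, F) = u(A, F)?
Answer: -24967/2 ≈ -12484.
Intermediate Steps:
D(v, F) = -4
B(n) = 3/2 + n²/2 (B(n) = 3/2 + (n*n)/2 = 3/2 + n²/2)
S(E) = -141/2 (S(E) = -19 - (3/2 + (½)*10²) = -19 - (3/2 + (½)*100) = -19 - (3/2 + 50) = -19 - 1*103/2 = -19 - 103/2 = -141/2)
(D(44, -126) - 12409) + S(-66) = (-4 - 12409) - 141/2 = -12413 - 141/2 = -24967/2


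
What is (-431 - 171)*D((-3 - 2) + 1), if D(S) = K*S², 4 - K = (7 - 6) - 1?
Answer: -38528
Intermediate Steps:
K = 4 (K = 4 - ((7 - 6) - 1) = 4 - (1 - 1) = 4 - 1*0 = 4 + 0 = 4)
D(S) = 4*S²
(-431 - 171)*D((-3 - 2) + 1) = (-431 - 171)*(4*((-3 - 2) + 1)²) = -2408*(-5 + 1)² = -2408*(-4)² = -2408*16 = -602*64 = -38528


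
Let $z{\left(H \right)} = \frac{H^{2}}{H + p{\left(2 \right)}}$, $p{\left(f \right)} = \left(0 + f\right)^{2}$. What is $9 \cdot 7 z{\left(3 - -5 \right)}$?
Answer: $336$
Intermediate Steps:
$p{\left(f \right)} = f^{2}$
$z{\left(H \right)} = \frac{H^{2}}{4 + H}$ ($z{\left(H \right)} = \frac{H^{2}}{H + 2^{2}} = \frac{H^{2}}{H + 4} = \frac{H^{2}}{4 + H}$)
$9 \cdot 7 z{\left(3 - -5 \right)} = 9 \cdot 7 \frac{\left(3 - -5\right)^{2}}{4 + \left(3 - -5\right)} = 63 \frac{\left(3 + 5\right)^{2}}{4 + \left(3 + 5\right)} = 63 \frac{8^{2}}{4 + 8} = 63 \cdot \frac{64}{12} = 63 \cdot 64 \cdot \frac{1}{12} = 63 \cdot \frac{16}{3} = 336$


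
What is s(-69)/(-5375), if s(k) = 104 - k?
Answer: -173/5375 ≈ -0.032186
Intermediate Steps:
s(-69)/(-5375) = (104 - 1*(-69))/(-5375) = (104 + 69)*(-1/5375) = 173*(-1/5375) = -173/5375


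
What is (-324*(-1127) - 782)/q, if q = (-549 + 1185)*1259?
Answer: 182183/400362 ≈ 0.45505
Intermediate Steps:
q = 800724 (q = 636*1259 = 800724)
(-324*(-1127) - 782)/q = (-324*(-1127) - 782)/800724 = (365148 - 782)*(1/800724) = 364366*(1/800724) = 182183/400362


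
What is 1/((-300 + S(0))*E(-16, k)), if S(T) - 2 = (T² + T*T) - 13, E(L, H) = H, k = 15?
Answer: -1/4665 ≈ -0.00021436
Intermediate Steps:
S(T) = -11 + 2*T² (S(T) = 2 + ((T² + T*T) - 13) = 2 + ((T² + T²) - 13) = 2 + (2*T² - 13) = 2 + (-13 + 2*T²) = -11 + 2*T²)
1/((-300 + S(0))*E(-16, k)) = 1/((-300 + (-11 + 2*0²))*15) = 1/((-300 + (-11 + 2*0))*15) = 1/((-300 + (-11 + 0))*15) = 1/((-300 - 11)*15) = 1/(-311*15) = 1/(-4665) = -1/4665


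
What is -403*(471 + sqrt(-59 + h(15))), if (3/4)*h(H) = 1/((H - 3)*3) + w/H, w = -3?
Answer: -189813 - 806*I*sqrt(29985)/45 ≈ -1.8981e+5 - 3101.5*I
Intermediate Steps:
h(H) = -4/H + 4/(9*(-3 + H)) (h(H) = 4*(1/((H - 3)*3) - 3/H)/3 = 4*((1/3)/(-3 + H) - 3/H)/3 = 4*(1/(3*(-3 + H)) - 3/H)/3 = 4*(-3/H + 1/(3*(-3 + H)))/3 = -4/H + 4/(9*(-3 + H)))
-403*(471 + sqrt(-59 + h(15))) = -403*(471 + sqrt(-59 + (4/9)*(27 - 8*15)/(15*(-3 + 15)))) = -403*(471 + sqrt(-59 + (4/9)*(1/15)*(27 - 120)/12)) = -403*(471 + sqrt(-59 + (4/9)*(1/15)*(1/12)*(-93))) = -403*(471 + sqrt(-59 - 31/135)) = -403*(471 + sqrt(-7996/135)) = -403*(471 + 2*I*sqrt(29985)/45) = -189813 - 806*I*sqrt(29985)/45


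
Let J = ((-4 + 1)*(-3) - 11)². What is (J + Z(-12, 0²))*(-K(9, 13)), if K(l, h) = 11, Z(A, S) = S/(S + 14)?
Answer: -44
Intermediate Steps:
Z(A, S) = S/(14 + S)
J = 4 (J = (-3*(-3) - 11)² = (9 - 11)² = (-2)² = 4)
(J + Z(-12, 0²))*(-K(9, 13)) = (4 + 0²/(14 + 0²))*(-1*11) = (4 + 0/(14 + 0))*(-11) = (4 + 0/14)*(-11) = (4 + 0*(1/14))*(-11) = (4 + 0)*(-11) = 4*(-11) = -44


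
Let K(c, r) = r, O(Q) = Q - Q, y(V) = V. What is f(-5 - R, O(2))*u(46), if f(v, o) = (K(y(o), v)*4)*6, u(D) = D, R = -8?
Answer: 3312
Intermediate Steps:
O(Q) = 0
f(v, o) = 24*v (f(v, o) = (v*4)*6 = (4*v)*6 = 24*v)
f(-5 - R, O(2))*u(46) = (24*(-5 - 1*(-8)))*46 = (24*(-5 + 8))*46 = (24*3)*46 = 72*46 = 3312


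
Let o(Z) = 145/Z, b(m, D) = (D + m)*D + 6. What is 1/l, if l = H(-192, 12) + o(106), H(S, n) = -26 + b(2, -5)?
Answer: -106/385 ≈ -0.27532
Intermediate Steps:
b(m, D) = 6 + D*(D + m) (b(m, D) = D*(D + m) + 6 = 6 + D*(D + m))
H(S, n) = -5 (H(S, n) = -26 + (6 + (-5)² - 5*2) = -26 + (6 + 25 - 10) = -26 + 21 = -5)
l = -385/106 (l = -5 + 145/106 = -385/106 ≈ -3.6321)
1/l = 1/(-385/106) = -106/385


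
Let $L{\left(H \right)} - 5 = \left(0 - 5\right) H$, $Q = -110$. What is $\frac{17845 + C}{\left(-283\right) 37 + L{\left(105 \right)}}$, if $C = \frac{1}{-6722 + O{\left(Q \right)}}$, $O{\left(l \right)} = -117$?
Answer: $- \frac{122041954}{75167449} \approx -1.6236$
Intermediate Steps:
$L{\left(H \right)} = 5 - 5 H$ ($L{\left(H \right)} = 5 + \left(0 - 5\right) H = 5 - 5 H$)
$C = - \frac{1}{6839}$ ($C = \frac{1}{-6722 - 117} = \frac{1}{-6839} = - \frac{1}{6839} \approx -0.00014622$)
$\frac{17845 + C}{\left(-283\right) 37 + L{\left(105 \right)}} = \frac{17845 - \frac{1}{6839}}{\left(-283\right) 37 + \left(5 - 525\right)} = \frac{122041954}{6839 \left(-10471 + \left(5 - 525\right)\right)} = \frac{122041954}{6839 \left(-10471 - 520\right)} = \frac{122041954}{6839 \left(-10991\right)} = \frac{122041954}{6839} \left(- \frac{1}{10991}\right) = - \frac{122041954}{75167449}$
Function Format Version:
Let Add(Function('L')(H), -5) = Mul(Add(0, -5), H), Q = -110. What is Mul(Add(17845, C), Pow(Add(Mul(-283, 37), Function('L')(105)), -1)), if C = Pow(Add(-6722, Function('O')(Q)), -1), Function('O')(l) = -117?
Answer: Rational(-122041954, 75167449) ≈ -1.6236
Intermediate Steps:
Function('L')(H) = Add(5, Mul(-5, H)) (Function('L')(H) = Add(5, Mul(Add(0, -5), H)) = Add(5, Mul(-5, H)))
C = Rational(-1, 6839) (C = Pow(Add(-6722, -117), -1) = Pow(-6839, -1) = Rational(-1, 6839) ≈ -0.00014622)
Mul(Add(17845, C), Pow(Add(Mul(-283, 37), Function('L')(105)), -1)) = Mul(Add(17845, Rational(-1, 6839)), Pow(Add(Mul(-283, 37), Add(5, Mul(-5, 105))), -1)) = Mul(Rational(122041954, 6839), Pow(Add(-10471, Add(5, -525)), -1)) = Mul(Rational(122041954, 6839), Pow(Add(-10471, -520), -1)) = Mul(Rational(122041954, 6839), Pow(-10991, -1)) = Mul(Rational(122041954, 6839), Rational(-1, 10991)) = Rational(-122041954, 75167449)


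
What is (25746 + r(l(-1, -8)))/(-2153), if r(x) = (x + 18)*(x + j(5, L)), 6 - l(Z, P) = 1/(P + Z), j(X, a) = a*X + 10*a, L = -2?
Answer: -2038771/174393 ≈ -11.691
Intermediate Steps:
j(X, a) = 10*a + X*a (j(X, a) = X*a + 10*a = 10*a + X*a)
l(Z, P) = 6 - 1/(P + Z)
r(x) = (-30 + x)*(18 + x) (r(x) = (x + 18)*(x - 2*(10 + 5)) = (18 + x)*(x - 2*15) = (18 + x)*(x - 30) = (18 + x)*(-30 + x) = (-30 + x)*(18 + x))
(25746 + r(l(-1, -8)))/(-2153) = (25746 + (-540 + ((-1 + 6*(-8) + 6*(-1))/(-8 - 1))² - 12*(-1 + 6*(-8) + 6*(-1))/(-8 - 1)))/(-2153) = (25746 + (-540 + ((-1 - 48 - 6)/(-9))² - 12*(-1 - 48 - 6)/(-9)))*(-1/2153) = (25746 + (-540 + (-⅑*(-55))² - (-4)*(-55)/3))*(-1/2153) = (25746 + (-540 + (55/9)² - 12*55/9))*(-1/2153) = (25746 + (-540 + 3025/81 - 220/3))*(-1/2153) = (25746 - 46655/81)*(-1/2153) = (2038771/81)*(-1/2153) = -2038771/174393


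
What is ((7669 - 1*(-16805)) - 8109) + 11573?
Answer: 27938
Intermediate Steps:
((7669 - 1*(-16805)) - 8109) + 11573 = ((7669 + 16805) - 8109) + 11573 = (24474 - 8109) + 11573 = 16365 + 11573 = 27938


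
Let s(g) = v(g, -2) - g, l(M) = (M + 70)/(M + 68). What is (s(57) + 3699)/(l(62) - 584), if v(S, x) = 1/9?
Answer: -2130635/341046 ≈ -6.2474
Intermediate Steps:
l(M) = (70 + M)/(68 + M)
v(S, x) = ⅑
s(g) = ⅑ - g
(s(57) + 3699)/(l(62) - 584) = ((⅑ - 1*57) + 3699)/((70 + 62)/(68 + 62) - 584) = ((⅑ - 57) + 3699)/(132/130 - 584) = (-512/9 + 3699)/((1/130)*132 - 584) = 32779/(9*(66/65 - 584)) = 32779/(9*(-37894/65)) = (32779/9)*(-65/37894) = -2130635/341046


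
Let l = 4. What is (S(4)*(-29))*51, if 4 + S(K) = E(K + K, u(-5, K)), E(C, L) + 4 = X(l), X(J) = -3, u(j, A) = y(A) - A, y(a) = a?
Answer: 16269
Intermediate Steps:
u(j, A) = 0 (u(j, A) = A - A = 0)
E(C, L) = -7 (E(C, L) = -4 - 3 = -7)
S(K) = -11 (S(K) = -4 - 7 = -11)
(S(4)*(-29))*51 = -11*(-29)*51 = 319*51 = 16269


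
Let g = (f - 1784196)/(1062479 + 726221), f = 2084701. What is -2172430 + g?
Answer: -777165048099/357740 ≈ -2.1724e+6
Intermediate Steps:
g = 60101/357740 (g = (2084701 - 1784196)/(1062479 + 726221) = 300505/1788700 = 300505*(1/1788700) = 60101/357740 ≈ 0.16800)
-2172430 + g = -2172430 + 60101/357740 = -777165048099/357740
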